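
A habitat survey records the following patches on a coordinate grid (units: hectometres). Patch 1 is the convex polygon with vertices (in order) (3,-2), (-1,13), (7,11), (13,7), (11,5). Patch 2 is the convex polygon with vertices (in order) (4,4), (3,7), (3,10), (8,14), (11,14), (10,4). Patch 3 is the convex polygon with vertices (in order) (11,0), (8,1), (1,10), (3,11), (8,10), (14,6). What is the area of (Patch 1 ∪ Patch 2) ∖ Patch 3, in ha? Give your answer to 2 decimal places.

68.53

|Patch 1 ∪ Patch 2| = 121.7427.
|(Patch 1 ∪ Patch 2) ∩ Patch 3| = 53.2098.
|(Patch 1 ∪ Patch 2) ∖ Patch 3| = 121.7427 − 53.2098 = 68.53.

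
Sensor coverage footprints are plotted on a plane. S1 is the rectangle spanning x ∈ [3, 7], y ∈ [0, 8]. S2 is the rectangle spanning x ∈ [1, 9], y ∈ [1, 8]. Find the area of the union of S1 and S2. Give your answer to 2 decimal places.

By inclusion–exclusion:
Individual areas: |S1| = 32, |S2| = 56.
|S1∩S2|: x∈[3,7], y∈[1,8] → 4·7 = 28.
|S1 ∪ S2| = 88 − 28 = 60.00.

60.00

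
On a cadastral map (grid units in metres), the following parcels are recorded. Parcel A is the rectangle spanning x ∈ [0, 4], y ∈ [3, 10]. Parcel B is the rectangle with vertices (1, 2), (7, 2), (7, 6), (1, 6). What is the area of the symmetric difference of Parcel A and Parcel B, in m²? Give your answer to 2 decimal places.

|Parcel A∩Parcel B|: x∈[1,4], y∈[3,6] → 3·3 = 9.
|Parcel A △ Parcel B| = |Parcel A| + |Parcel B| − 2·|Parcel A∩Parcel B| = 28 + 24 − 18 = 34.00.

34.00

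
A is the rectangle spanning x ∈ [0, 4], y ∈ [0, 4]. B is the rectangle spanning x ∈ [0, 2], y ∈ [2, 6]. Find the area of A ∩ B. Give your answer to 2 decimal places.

|A∩B|: x∈[0,2], y∈[2,4] → 2·2 = 4.

4.00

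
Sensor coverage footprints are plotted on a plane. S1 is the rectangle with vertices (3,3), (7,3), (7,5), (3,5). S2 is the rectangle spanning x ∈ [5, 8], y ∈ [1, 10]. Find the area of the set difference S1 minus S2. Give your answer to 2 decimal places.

4.00

|S1∩S2|: x∈[5,7], y∈[3,5] → 2·2 = 4.
|S1| = 8.
|S1 ∖ S2| = |S1| − |S1∩S2| = 8 − 4 = 4.00.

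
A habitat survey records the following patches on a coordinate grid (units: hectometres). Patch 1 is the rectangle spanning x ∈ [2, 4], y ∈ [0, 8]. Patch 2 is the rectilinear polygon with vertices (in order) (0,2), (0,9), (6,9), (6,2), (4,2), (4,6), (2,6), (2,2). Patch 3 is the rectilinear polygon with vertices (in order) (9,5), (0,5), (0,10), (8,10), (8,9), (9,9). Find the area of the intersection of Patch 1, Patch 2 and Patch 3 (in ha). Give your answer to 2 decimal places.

4.00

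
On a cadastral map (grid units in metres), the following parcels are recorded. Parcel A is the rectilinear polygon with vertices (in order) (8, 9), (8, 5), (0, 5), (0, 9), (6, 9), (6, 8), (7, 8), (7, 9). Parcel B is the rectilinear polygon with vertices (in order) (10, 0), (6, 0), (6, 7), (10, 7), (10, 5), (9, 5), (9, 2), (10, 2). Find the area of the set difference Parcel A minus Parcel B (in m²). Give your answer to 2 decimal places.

|Parcel A| = 31, |Parcel A∩Parcel B| = 4.
|Parcel A ∖ Parcel B| = |Parcel A| − |Parcel A∩Parcel B| = 31 − 4 = 27.00.

27.00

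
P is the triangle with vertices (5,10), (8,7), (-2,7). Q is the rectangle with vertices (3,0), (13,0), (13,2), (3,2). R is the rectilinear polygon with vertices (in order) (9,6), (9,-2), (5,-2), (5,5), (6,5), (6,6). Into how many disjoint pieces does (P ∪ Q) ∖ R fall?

(P ∪ Q) ∖ R splits into 3 disjoint pieces (area 15, area 8, area 4).

3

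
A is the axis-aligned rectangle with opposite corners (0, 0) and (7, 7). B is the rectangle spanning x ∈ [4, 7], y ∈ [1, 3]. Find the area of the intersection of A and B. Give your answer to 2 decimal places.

|A∩B|: x∈[4,7], y∈[1,3] → 3·2 = 6.

6.00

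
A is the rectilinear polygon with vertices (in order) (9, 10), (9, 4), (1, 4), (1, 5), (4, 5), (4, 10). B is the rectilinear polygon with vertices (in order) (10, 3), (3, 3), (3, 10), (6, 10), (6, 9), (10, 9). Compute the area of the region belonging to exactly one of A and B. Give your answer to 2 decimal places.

22.00

|A| = 33, |B| = 45, |A∩B| = 28.
|A △ B| = |A| + |B| − 2·|A∩B| = 33 + 45 − 56 = 22.00.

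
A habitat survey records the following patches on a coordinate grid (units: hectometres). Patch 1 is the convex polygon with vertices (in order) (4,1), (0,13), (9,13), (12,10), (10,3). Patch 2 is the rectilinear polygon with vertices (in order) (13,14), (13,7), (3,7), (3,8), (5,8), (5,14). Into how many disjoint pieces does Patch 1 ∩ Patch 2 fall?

Patch 1 ∩ Patch 2 is a single connected region.

1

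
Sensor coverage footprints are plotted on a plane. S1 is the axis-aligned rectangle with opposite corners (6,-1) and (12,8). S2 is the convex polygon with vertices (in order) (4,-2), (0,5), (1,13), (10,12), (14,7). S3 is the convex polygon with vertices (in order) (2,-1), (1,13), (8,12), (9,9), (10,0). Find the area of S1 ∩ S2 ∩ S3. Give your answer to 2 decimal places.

The intersection is the polygon with vertices (9.111,8), (9.657,3.091), (6,-0.2), (6,8).
By the shoelace formula its area is 22.63.

22.63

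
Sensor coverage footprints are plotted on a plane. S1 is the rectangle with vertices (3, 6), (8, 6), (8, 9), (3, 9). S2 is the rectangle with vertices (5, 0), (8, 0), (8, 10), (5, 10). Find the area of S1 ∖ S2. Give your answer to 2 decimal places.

6.00

|S1∩S2|: x∈[5,8], y∈[6,9] → 3·3 = 9.
|S1| = 15.
|S1 ∖ S2| = |S1| − |S1∩S2| = 15 − 9 = 6.00.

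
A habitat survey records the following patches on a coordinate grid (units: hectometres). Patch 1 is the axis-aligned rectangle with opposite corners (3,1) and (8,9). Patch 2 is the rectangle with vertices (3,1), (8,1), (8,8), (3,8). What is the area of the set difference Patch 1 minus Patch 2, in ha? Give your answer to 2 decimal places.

5.00

|Patch 1∩Patch 2|: x∈[3,8], y∈[1,8] → 5·7 = 35.
|Patch 1| = 40.
|Patch 1 ∖ Patch 2| = |Patch 1| − |Patch 1∩Patch 2| = 40 − 35 = 5.00.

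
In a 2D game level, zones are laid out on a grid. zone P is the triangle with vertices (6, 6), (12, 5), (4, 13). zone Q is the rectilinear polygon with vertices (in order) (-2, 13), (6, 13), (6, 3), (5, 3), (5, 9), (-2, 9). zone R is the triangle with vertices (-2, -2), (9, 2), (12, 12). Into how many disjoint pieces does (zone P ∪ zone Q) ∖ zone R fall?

2

(zone P ∪ zone Q) ∖ zone R splits into 2 disjoint pieces (area 1.3462, area 41.75).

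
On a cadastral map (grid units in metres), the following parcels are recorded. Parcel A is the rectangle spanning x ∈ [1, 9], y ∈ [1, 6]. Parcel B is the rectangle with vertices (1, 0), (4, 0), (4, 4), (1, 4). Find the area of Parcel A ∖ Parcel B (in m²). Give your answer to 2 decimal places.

|Parcel A∩Parcel B|: x∈[1,4], y∈[1,4] → 3·3 = 9.
|Parcel A| = 40.
|Parcel A ∖ Parcel B| = |Parcel A| − |Parcel A∩Parcel B| = 40 − 9 = 31.00.

31.00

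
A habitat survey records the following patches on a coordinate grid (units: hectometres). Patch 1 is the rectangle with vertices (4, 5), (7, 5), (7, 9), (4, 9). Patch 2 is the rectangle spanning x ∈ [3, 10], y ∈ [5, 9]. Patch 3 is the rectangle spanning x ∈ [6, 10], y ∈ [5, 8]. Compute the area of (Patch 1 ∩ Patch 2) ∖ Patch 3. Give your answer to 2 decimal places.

9.00

|Patch 1 ∩ Patch 2| = 12.
|(Patch 1 ∩ Patch 2) ∩ Patch 3| = 3.
|(Patch 1 ∩ Patch 2) ∖ Patch 3| = 12 − 3 = 9.00.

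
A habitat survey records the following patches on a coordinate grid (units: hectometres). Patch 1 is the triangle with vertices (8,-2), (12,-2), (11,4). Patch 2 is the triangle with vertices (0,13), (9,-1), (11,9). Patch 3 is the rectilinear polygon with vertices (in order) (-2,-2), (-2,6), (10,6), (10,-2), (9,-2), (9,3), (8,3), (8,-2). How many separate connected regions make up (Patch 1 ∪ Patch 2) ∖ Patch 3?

(Patch 1 ∪ Patch 2) ∖ Patch 3 splits into 3 disjoint pieces (area 8, area 4.0816, area 38.75).

3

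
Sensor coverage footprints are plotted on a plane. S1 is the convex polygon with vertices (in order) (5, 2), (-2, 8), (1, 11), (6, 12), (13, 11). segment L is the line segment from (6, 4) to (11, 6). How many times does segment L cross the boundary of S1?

1

The segment meets the boundary at (7.207,4.483).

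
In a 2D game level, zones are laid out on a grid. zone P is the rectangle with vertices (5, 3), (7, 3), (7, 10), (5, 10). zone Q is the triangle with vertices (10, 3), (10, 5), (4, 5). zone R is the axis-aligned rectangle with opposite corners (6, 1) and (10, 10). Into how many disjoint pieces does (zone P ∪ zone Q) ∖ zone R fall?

1

(zone P ∪ zone Q) ∖ zone R is a single connected region.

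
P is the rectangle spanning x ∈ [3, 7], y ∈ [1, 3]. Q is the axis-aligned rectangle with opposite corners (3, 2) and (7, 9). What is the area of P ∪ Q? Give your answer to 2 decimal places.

By inclusion–exclusion:
Individual areas: |P| = 8, |Q| = 28.
|P∩Q|: x∈[3,7], y∈[2,3] → 4·1 = 4.
|P ∪ Q| = 36 − 4 = 32.00.

32.00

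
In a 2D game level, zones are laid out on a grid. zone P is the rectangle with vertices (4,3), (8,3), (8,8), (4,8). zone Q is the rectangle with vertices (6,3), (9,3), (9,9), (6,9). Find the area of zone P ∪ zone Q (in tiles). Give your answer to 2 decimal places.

28.00

By inclusion–exclusion:
Individual areas: |zone P| = 20, |zone Q| = 18.
|zone P∩zone Q|: x∈[6,8], y∈[3,8] → 2·5 = 10.
|zone P ∪ zone Q| = 38 − 10 = 28.00.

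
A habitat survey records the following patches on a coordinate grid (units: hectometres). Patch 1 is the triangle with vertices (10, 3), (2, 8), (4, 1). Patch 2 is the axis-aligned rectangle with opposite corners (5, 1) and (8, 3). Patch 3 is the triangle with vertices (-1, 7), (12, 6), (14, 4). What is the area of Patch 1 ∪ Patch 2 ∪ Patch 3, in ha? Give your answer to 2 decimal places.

By inclusion–exclusion:
Individual areas: |Patch 1| = 23, |Patch 2| = 6, |Patch 3| = 12.
|Patch 1∩Patch 2| = 3.5.
|Patch 1∩Patch 3| = 1.4632.
|Patch 2∩Patch 3| = 0.
|Patch 1∩Patch 2∩Patch 3| = 0.
|Patch 1 ∪ Patch 2 ∪ Patch 3| = 41 − 4.9632 + 0 = 36.04.

36.04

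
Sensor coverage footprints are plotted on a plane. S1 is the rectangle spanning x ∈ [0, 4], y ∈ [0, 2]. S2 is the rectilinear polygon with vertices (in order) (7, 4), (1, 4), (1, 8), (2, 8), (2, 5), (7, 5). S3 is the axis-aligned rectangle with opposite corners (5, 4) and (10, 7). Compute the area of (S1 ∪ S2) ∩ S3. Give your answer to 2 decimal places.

2.00

The region (S1 ∪ S2) ∩ S3 is the polygon with vertices (5,4), (5,5), (7,5), (7,4).
By the shoelace formula its area is 2.00.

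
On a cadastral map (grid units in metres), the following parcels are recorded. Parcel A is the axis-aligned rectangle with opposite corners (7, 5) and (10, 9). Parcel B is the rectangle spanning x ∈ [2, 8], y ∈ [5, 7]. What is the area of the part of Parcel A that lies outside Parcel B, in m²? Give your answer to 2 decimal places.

|Parcel A∩Parcel B|: x∈[7,8], y∈[5,7] → 1·2 = 2.
|Parcel A| = 12.
|Parcel A ∖ Parcel B| = |Parcel A| − |Parcel A∩Parcel B| = 12 − 2 = 10.00.

10.00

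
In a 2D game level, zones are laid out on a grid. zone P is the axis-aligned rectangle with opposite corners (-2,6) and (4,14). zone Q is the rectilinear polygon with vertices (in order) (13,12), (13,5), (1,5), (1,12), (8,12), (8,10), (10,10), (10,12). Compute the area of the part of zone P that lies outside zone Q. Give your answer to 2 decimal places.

30.00

|zone P| = 48, |zone P∩zone Q| = 18.
|zone P ∖ zone Q| = |zone P| − |zone P∩zone Q| = 48 − 18 = 30.00.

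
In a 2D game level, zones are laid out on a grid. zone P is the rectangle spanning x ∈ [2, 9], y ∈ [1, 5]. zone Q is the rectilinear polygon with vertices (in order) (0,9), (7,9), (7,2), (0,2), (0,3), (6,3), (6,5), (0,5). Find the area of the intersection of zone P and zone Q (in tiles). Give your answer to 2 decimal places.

7.00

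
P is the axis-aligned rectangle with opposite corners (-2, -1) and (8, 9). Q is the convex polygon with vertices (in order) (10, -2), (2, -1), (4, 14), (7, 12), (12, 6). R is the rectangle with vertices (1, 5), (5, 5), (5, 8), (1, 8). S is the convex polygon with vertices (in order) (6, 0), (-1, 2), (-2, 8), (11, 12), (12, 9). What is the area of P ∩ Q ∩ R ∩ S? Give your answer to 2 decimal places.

The intersection is the polygon with vertices (5,8), (5,5), (2.8,5), (3.2,8).
By the shoelace formula its area is 6.00.

6.00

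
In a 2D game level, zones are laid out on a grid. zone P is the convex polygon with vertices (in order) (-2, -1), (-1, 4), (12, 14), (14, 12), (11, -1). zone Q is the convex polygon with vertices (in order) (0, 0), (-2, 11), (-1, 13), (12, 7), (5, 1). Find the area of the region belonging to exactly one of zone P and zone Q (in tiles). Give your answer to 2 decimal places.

113.45

|zone P| = 141, |zone Q| = 100.5, |zone P∩zone Q| = 64.0232.
|zone P △ zone Q| = |zone P| + |zone Q| − 2·|zone P∩zone Q| = 141 + 100.5 − 128.0464 = 113.45.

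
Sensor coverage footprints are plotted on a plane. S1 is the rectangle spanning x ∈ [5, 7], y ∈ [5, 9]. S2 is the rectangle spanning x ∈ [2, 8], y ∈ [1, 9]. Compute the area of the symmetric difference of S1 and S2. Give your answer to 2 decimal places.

40.00

|S1∩S2|: x∈[5,7], y∈[5,9] → 2·4 = 8.
|S1 △ S2| = |S1| + |S2| − 2·|S1∩S2| = 8 + 48 − 16 = 40.00.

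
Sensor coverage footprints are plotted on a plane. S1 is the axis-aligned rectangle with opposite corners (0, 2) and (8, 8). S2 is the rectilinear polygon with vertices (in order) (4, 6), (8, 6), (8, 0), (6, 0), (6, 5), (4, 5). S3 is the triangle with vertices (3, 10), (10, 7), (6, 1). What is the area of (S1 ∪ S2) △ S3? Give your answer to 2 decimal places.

41.05

|S1 ∪ S2| = 52.
|(S1 ∪ S2) ∩ S3| = 18.9762.
|(S1 ∪ S2) △ S3| = 52 + 27 − 37.9524 = 41.05.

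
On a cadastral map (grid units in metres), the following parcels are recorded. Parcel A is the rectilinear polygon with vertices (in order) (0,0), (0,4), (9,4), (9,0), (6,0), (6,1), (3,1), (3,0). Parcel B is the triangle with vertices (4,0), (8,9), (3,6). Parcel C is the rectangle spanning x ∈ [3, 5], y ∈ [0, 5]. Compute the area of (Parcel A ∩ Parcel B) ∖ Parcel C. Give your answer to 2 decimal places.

0.68

|Parcel A ∩ Parcel B| = 4.5833.
|(Parcel A ∩ Parcel B) ∩ Parcel C| = 3.9028.
|(Parcel A ∩ Parcel B) ∖ Parcel C| = 4.5833 − 3.9028 = 0.68.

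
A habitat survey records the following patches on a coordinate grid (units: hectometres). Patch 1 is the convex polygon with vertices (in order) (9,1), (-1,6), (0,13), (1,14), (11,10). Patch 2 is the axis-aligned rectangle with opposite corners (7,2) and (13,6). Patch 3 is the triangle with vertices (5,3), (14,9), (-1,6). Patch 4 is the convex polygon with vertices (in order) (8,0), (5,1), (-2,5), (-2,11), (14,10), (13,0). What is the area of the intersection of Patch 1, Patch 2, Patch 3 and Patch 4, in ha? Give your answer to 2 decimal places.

2.08

The intersection is the polygon with vertices (9.5,6), (7,4.333), (7,6).
By the shoelace formula its area is 2.08.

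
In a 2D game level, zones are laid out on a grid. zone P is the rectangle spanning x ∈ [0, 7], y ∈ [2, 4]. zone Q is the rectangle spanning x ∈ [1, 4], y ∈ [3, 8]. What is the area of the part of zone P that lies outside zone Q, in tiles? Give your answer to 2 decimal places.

|zone P∩zone Q|: x∈[1,4], y∈[3,4] → 3·1 = 3.
|zone P| = 14.
|zone P ∖ zone Q| = |zone P| − |zone P∩zone Q| = 14 − 3 = 11.00.

11.00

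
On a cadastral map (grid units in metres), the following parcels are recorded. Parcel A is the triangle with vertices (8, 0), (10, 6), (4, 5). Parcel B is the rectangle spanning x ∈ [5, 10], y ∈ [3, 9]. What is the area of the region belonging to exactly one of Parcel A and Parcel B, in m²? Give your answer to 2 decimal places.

|Parcel A| = 17, |Parcel B| = 30, |Parcel A∩Parcel B| = 11.1917.
|Parcel A △ Parcel B| = |Parcel A| + |Parcel B| − 2·|Parcel A∩Parcel B| = 17 + 30 − 22.3833 = 24.62.

24.62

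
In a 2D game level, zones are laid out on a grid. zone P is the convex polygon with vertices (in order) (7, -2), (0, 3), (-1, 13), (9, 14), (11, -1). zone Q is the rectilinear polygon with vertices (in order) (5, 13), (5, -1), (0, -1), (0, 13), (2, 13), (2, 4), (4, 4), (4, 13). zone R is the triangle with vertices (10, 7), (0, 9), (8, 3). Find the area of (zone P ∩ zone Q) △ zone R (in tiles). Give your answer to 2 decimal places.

55.78

|zone P ∩ zone Q| = 40.9286.
|(zone P ∩ zone Q) ∩ zone R| = 3.575.
|(zone P ∩ zone Q) △ zone R| = 40.9286 + 22 − 7.15 = 55.78.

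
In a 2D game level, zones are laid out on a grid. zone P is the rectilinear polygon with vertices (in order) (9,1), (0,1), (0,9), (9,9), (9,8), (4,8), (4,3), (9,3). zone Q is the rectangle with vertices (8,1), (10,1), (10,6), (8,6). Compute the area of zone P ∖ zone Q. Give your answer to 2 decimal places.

45.00

|zone P| = 47, |zone P∩zone Q| = 2.
|zone P ∖ zone Q| = |zone P| − |zone P∩zone Q| = 47 − 2 = 45.00.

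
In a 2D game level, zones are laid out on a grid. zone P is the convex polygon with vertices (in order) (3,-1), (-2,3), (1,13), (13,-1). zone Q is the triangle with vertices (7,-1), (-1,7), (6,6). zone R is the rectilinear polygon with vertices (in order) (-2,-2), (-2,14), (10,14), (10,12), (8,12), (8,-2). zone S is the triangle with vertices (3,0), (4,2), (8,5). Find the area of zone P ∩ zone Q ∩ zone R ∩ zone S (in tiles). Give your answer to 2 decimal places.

The intersection is the polygon with vertices (6.375,3.375), (4.5,1.5), (4,2), (6.323,3.742).
By the shoelace formula its area is 1.41.

1.41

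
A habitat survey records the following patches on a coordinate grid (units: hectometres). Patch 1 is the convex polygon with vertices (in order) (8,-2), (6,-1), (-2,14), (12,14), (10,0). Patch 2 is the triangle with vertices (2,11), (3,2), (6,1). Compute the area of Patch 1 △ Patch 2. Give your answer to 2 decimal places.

127.44

|Patch 1| = 135, |Patch 2| = 13, |Patch 1∩Patch 2| = 10.2817.
|Patch 1 △ Patch 2| = |Patch 1| + |Patch 2| − 2·|Patch 1∩Patch 2| = 135 + 13 − 20.5633 = 127.44.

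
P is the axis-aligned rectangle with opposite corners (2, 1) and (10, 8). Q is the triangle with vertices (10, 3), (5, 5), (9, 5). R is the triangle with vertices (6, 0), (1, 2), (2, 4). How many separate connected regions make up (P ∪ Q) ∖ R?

(P ∪ Q) ∖ R splits into 2 disjoint pieces (area 51.5, area 0.45).

2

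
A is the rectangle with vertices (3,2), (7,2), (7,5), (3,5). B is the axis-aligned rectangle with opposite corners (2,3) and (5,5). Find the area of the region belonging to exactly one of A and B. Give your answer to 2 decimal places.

10.00

|A∩B|: x∈[3,5], y∈[3,5] → 2·2 = 4.
|A △ B| = |A| + |B| − 2·|A∩B| = 12 + 6 − 8 = 10.00.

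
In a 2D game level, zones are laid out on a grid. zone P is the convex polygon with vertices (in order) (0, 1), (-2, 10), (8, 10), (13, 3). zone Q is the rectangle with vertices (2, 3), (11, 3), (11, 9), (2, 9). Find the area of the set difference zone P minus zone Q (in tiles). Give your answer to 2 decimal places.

45.16

|zone P| = 95.5, |zone P∩zone Q| = 50.3429.
|zone P ∖ zone Q| = |zone P| − |zone P∩zone Q| = 95.5 − 50.3429 = 45.16.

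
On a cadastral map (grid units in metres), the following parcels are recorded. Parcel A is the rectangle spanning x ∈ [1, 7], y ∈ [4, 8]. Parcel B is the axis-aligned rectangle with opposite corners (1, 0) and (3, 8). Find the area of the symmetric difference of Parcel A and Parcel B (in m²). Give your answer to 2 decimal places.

|Parcel A∩Parcel B|: x∈[1,3], y∈[4,8] → 2·4 = 8.
|Parcel A △ Parcel B| = |Parcel A| + |Parcel B| − 2·|Parcel A∩Parcel B| = 24 + 16 − 16 = 24.00.

24.00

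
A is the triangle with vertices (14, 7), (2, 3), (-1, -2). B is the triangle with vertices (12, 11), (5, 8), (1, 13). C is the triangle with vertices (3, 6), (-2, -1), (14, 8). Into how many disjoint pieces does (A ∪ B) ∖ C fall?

2

(A ∪ B) ∖ C splits into 2 disjoint pieces (area 15.9314, area 23.5).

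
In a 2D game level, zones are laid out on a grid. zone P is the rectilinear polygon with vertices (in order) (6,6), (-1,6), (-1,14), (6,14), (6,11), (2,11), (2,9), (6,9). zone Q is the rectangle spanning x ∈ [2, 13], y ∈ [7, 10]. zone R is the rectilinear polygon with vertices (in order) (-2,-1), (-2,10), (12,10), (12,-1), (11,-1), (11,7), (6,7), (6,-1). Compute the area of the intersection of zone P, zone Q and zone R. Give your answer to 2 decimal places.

8.00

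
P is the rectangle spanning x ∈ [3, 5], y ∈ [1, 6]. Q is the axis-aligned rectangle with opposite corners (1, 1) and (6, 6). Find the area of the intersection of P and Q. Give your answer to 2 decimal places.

|P∩Q|: x∈[3,5], y∈[1,6] → 2·5 = 10.

10.00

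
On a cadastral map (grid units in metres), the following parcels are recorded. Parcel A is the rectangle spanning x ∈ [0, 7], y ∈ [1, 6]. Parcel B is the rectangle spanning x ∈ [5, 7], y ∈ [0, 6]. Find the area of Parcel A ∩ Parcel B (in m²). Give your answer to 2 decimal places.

|Parcel A∩Parcel B|: x∈[5,7], y∈[1,6] → 2·5 = 10.

10.00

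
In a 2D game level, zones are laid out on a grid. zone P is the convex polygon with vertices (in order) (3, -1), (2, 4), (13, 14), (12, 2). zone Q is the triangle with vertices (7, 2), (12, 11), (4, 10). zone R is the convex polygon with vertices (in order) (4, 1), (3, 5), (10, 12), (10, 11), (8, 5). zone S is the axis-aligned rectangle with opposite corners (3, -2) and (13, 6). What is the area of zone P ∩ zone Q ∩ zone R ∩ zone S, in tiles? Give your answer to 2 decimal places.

The intersection is the polygon with vertices (8,5), (6.455,3.454), (5.5,6), (8.333,6).
By the shoelace formula its area is 4.12.

4.12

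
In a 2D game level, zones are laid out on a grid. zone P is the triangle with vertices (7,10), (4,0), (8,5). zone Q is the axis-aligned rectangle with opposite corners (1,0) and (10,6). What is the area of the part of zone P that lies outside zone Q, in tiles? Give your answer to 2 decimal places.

|zone P| = 12.5, |zone P∩zone Q| = 8.5.
|zone P ∖ zone Q| = |zone P| − |zone P∩zone Q| = 12.5 − 8.5 = 4.00.

4.00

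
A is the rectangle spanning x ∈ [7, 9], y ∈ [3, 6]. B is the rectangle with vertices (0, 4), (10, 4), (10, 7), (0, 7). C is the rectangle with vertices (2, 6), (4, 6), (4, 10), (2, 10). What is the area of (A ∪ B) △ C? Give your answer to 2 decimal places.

|A ∪ B| = 32.
|(A ∪ B) ∩ C| = 2.
|(A ∪ B) △ C| = 32 + 8 − 4 = 36.00.

36.00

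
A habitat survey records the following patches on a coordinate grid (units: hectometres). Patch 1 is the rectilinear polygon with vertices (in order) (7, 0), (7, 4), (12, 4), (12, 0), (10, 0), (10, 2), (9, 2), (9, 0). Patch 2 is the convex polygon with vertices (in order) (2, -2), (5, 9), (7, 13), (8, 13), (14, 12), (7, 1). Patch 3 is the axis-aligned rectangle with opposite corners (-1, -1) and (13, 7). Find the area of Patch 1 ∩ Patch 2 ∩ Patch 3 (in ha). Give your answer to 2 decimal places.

2.86

The intersection is the polygon with vertices (8.909,4), (7,1), (7,4).
By the shoelace formula its area is 2.86.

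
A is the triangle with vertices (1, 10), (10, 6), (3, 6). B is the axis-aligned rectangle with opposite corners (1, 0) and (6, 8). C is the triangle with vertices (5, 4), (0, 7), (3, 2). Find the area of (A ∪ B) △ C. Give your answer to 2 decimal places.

40.12

|A ∪ B| = 47.0556.
|(A ∪ B) ∩ C| = 7.4667.
|(A ∪ B) △ C| = 47.0556 + 8 − 14.9333 = 40.12.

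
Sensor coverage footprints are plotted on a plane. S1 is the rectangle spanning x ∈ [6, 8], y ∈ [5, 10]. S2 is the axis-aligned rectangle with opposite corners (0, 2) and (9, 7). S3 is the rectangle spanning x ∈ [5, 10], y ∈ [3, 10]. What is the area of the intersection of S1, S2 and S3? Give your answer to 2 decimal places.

The intersection is the polygon with vertices (6,5), (6,7), (8,7), (8,5).
By the shoelace formula its area is 4.00.

4.00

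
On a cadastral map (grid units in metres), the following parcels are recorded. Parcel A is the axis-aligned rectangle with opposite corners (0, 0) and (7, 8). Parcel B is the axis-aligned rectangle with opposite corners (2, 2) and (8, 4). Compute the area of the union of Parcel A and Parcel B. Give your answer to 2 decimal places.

58.00

By inclusion–exclusion:
Individual areas: |Parcel A| = 56, |Parcel B| = 12.
|Parcel A∩Parcel B|: x∈[2,7], y∈[2,4] → 5·2 = 10.
|Parcel A ∪ Parcel B| = 68 − 10 = 58.00.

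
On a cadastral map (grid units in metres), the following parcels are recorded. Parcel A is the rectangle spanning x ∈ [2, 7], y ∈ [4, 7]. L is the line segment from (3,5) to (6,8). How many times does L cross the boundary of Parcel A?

The segment meets the boundary at (5,7).

1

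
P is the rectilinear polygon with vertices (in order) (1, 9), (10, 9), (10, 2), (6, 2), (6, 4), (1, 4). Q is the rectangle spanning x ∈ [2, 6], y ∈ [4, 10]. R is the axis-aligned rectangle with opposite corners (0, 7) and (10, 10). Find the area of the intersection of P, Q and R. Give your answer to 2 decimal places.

8.00

The intersection is the polygon with vertices (6,7), (2,7), (2,9), (6,9).
By the shoelace formula its area is 8.00.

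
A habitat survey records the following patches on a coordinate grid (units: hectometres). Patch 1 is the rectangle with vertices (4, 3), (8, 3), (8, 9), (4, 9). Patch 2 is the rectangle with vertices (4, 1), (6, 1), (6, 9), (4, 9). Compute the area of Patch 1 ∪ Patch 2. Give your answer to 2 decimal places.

28.00

By inclusion–exclusion:
Individual areas: |Patch 1| = 24, |Patch 2| = 16.
|Patch 1∩Patch 2|: x∈[4,6], y∈[3,9] → 2·6 = 12.
|Patch 1 ∪ Patch 2| = 40 − 12 = 28.00.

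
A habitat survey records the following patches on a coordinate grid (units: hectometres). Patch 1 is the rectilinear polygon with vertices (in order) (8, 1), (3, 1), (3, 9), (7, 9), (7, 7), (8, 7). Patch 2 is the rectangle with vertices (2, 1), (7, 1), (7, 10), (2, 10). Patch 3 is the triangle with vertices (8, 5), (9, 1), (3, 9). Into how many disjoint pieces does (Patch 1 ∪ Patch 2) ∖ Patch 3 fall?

(Patch 1 ∪ Patch 2) ∖ Patch 3 is a single connected region.

1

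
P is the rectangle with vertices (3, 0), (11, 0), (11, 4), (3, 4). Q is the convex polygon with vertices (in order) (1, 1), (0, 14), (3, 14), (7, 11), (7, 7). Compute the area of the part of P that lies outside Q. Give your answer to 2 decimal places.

31.50

|P| = 32, |P∩Q| = 0.5.
|P ∖ Q| = |P| − |P∩Q| = 32 − 0.5 = 31.50.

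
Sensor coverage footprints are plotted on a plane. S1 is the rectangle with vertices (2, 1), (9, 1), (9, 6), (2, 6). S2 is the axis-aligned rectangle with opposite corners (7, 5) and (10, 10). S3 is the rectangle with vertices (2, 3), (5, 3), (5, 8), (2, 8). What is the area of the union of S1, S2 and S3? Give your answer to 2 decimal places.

By inclusion–exclusion:
Individual areas: |S1| = 35, |S2| = 15, |S3| = 15.
|S1∩S2|: x∈[7,9], y∈[5,6] → 2·1 = 2.
|S1∩S3|: x∈[2,5], y∈[3,6] → 3·3 = 9.
|S2∩S3| = 0 (no overlap).
|S1∩S2∩S3| = 0.
|S1 ∪ S2 ∪ S3| = 65 − 11 + 0 = 54.00.

54.00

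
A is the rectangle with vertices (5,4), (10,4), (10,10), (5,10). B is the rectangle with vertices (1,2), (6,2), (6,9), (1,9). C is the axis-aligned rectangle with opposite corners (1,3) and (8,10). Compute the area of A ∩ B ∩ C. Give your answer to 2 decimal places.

5.00

The intersection is the polygon with vertices (5,9), (6,9), (6,4), (5,4).
By the shoelace formula its area is 5.00.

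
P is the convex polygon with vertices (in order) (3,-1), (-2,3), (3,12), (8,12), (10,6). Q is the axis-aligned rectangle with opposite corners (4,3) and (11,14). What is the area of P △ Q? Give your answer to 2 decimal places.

83.00

|P| = 93, |Q| = 77, |P∩Q| = 43.5.
|P △ Q| = |P| + |Q| − 2·|P∩Q| = 93 + 77 − 87 = 83.00.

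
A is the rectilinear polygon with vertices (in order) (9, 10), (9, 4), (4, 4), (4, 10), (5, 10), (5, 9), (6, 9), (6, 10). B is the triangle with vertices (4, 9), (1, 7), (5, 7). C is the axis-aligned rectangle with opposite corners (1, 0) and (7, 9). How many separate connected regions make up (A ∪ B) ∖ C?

(A ∪ B) ∖ C splits into 2 disjoint pieces (area 13, area 1).

2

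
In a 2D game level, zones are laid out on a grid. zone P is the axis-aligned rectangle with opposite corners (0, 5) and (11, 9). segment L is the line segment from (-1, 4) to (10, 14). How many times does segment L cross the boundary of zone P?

2

The segment meets the boundary at (4.5,9), (0.1,5).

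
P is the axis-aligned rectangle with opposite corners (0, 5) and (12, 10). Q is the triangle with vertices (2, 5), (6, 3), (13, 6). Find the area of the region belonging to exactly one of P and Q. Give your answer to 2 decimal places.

|P| = 60, |Q| = 13, |P∩Q| = 4.1645.
|P △ Q| = |P| + |Q| − 2·|P∩Q| = 60 + 13 − 8.329 = 64.67.

64.67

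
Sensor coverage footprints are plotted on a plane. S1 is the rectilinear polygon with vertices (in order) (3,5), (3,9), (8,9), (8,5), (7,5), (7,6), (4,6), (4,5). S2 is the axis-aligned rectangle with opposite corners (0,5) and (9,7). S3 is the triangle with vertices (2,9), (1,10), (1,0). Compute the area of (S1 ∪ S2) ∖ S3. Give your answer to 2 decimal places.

26.67

|S1 ∪ S2| = 28.
|(S1 ∪ S2) ∩ S3| = 1.3333.
|(S1 ∪ S2) ∖ S3| = 28 − 1.3333 = 26.67.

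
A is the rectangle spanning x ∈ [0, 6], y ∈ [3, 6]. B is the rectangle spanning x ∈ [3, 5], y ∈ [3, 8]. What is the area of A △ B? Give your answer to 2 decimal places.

|A∩B|: x∈[3,5], y∈[3,6] → 2·3 = 6.
|A △ B| = |A| + |B| − 2·|A∩B| = 18 + 10 − 12 = 16.00.

16.00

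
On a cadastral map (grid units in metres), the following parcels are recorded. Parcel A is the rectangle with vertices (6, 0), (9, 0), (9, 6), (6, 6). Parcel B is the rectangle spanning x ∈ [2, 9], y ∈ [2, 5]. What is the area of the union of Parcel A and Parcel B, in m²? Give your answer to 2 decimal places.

By inclusion–exclusion:
Individual areas: |Parcel A| = 18, |Parcel B| = 21.
|Parcel A∩Parcel B|: x∈[6,9], y∈[2,5] → 3·3 = 9.
|Parcel A ∪ Parcel B| = 39 − 9 = 30.00.

30.00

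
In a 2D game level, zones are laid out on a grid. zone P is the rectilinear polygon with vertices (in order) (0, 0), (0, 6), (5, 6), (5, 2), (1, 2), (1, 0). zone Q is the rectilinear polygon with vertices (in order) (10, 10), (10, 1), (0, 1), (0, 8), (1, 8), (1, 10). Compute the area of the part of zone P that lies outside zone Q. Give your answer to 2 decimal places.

|zone P| = 22, |zone P∩zone Q| = 21.
|zone P ∖ zone Q| = |zone P| − |zone P∩zone Q| = 22 − 21 = 1.00.

1.00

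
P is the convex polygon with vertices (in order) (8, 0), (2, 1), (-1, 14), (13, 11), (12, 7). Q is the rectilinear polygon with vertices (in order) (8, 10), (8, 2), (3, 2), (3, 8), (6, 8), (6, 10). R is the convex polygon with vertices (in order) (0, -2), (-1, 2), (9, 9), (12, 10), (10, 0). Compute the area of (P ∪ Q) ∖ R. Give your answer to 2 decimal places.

|P ∪ Q| = 126.5.
|(P ∪ Q) ∩ R| = 56.92.
|(P ∪ Q) ∖ R| = 126.5 − 56.92 = 69.58.

69.58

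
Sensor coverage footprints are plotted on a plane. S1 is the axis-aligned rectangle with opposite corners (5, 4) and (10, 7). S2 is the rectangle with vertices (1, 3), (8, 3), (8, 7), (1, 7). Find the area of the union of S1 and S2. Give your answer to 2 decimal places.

By inclusion–exclusion:
Individual areas: |S1| = 15, |S2| = 28.
|S1∩S2|: x∈[5,8], y∈[4,7] → 3·3 = 9.
|S1 ∪ S2| = 43 − 9 = 34.00.

34.00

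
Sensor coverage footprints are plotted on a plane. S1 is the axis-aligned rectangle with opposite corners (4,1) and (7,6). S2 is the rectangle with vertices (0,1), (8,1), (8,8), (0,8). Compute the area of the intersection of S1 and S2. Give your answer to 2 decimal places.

|S1∩S2|: x∈[4,7], y∈[1,6] → 3·5 = 15.

15.00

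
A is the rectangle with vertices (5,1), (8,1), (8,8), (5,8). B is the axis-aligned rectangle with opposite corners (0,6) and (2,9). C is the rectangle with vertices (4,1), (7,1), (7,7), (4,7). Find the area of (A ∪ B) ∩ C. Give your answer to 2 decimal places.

12.00

The region (A ∪ B) ∩ C is the polygon with vertices (5,7), (7,7), (7,1), (5,1).
By the shoelace formula its area is 12.00.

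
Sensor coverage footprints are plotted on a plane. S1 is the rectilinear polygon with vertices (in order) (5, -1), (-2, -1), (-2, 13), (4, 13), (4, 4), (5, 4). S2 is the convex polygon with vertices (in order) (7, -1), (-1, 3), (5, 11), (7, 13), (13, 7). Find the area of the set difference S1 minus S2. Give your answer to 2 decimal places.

62.33

|S1| = 89, |S1∩S2| = 26.6667.
|S1 ∖ S2| = |S1| − |S1∩S2| = 89 − 26.6667 = 62.33.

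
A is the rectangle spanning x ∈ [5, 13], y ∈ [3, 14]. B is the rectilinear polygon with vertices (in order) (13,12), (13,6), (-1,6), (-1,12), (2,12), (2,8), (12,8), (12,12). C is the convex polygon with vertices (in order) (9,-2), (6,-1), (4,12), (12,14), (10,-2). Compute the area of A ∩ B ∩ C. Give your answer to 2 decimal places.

The intersection is the polygon with vertices (5,6), (5,8), (11.25,8), (11,6).
By the shoelace formula its area is 12.25.

12.25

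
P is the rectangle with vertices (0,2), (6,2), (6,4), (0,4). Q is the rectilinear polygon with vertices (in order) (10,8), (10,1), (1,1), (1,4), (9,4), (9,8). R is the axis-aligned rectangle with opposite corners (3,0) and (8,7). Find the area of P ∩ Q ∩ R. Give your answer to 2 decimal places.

The intersection is the polygon with vertices (3,2), (3,4), (6,4), (6,2).
By the shoelace formula its area is 6.00.

6.00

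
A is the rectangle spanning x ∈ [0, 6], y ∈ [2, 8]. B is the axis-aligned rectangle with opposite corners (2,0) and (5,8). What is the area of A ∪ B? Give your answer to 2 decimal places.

By inclusion–exclusion:
Individual areas: |A| = 36, |B| = 24.
|A∩B|: x∈[2,5], y∈[2,8] → 3·6 = 18.
|A ∪ B| = 60 − 18 = 42.00.

42.00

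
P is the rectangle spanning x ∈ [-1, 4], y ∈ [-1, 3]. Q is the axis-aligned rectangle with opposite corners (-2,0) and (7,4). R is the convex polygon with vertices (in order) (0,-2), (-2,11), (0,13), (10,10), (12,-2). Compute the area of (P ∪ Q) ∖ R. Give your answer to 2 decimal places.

6.31

|P ∪ Q| = 41.
|(P ∪ Q) ∩ R| = 34.6923.
|(P ∪ Q) ∖ R| = 41 − 34.6923 = 6.31.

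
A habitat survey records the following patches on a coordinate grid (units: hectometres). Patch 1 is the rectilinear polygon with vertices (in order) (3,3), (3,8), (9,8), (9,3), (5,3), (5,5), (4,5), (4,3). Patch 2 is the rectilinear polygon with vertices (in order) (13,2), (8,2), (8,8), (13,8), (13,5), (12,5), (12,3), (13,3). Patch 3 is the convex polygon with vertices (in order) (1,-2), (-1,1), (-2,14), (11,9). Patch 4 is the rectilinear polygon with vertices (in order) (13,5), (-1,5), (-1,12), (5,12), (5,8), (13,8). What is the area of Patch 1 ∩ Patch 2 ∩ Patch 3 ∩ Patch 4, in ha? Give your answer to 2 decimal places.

1.75

The intersection is the polygon with vertices (8,5.7), (8,8), (9,8), (9,6.8).
By the shoelace formula its area is 1.75.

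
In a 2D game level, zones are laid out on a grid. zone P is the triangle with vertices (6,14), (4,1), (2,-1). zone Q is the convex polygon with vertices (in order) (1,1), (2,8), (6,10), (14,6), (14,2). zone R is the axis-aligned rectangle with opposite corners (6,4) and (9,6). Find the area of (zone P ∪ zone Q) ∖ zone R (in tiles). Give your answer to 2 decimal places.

|zone P ∪ zone Q| = 87.8529.
|(zone P ∪ zone Q) ∩ zone R| = 6.
|(zone P ∪ zone Q) ∖ zone R| = 87.8529 − 6 = 81.85.

81.85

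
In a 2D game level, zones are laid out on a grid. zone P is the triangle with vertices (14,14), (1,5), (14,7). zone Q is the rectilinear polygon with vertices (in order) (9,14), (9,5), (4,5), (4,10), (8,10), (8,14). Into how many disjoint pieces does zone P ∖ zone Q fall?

zone P ∖ zone Q splits into 2 disjoint pieces (area 28.2692, area 2.4231).

2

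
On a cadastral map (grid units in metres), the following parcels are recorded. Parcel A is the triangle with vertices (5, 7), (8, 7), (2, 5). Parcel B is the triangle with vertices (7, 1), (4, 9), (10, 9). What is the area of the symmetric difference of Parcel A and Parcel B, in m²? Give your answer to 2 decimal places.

23.90

|Parcel A| = 3, |Parcel B| = 24, |Parcel A∩Parcel B| = 1.5481.
|Parcel A △ Parcel B| = |Parcel A| + |Parcel B| − 2·|Parcel A∩Parcel B| = 3 + 24 − 3.0963 = 23.90.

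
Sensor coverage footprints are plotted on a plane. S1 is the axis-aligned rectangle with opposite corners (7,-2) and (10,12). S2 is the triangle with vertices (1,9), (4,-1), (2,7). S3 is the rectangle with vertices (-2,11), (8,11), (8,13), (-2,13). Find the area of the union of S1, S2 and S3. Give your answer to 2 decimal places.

63.00

By inclusion–exclusion:
Individual areas: |S1| = 42, |S2| = 2, |S3| = 20.
|S1∩S2| = 0.
|S1∩S3|: x∈[7,8], y∈[11,12] → 1·1 = 1.
|S2∩S3| = 0.
|S1∩S2∩S3| = 0.
|S1 ∪ S2 ∪ S3| = 64 − 1 + 0 = 63.00.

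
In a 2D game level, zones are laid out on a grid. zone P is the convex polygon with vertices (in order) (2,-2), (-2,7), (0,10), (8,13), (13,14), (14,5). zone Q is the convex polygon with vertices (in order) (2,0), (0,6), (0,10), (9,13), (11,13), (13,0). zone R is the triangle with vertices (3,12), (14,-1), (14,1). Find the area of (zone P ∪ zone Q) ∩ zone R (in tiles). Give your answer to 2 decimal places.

8.70

The region (zone P ∪ zone Q) ∩ zone R is the polygon with vertices (3.636,11.364), (12.636,2.364), (12.966,0.222), (3.562,11.336).
By the shoelace formula its area is 8.70.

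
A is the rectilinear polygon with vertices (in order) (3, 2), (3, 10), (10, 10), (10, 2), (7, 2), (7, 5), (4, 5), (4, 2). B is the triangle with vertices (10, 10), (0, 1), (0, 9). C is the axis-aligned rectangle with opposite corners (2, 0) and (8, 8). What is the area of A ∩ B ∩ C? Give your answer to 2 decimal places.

The intersection is the polygon with vertices (4.444,5), (4,5), (4,4.6), (3,3.7), (3,8), (7.778,8).
By the shoelace formula its area is 10.18.

10.18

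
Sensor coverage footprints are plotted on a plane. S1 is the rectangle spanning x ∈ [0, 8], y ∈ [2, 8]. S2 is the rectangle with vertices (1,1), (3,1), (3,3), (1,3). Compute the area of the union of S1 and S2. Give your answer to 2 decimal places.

50.00

By inclusion–exclusion:
Individual areas: |S1| = 48, |S2| = 4.
|S1∩S2|: x∈[1,3], y∈[2,3] → 2·1 = 2.
|S1 ∪ S2| = 52 − 2 = 50.00.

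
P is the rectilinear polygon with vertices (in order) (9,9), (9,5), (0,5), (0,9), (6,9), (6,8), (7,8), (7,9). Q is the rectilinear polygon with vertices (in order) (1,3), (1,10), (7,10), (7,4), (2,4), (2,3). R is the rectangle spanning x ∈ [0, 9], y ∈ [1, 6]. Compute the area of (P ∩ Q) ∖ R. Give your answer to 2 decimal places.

17.00

|P ∩ Q| = 23.
|(P ∩ Q) ∩ R| = 6.
|(P ∩ Q) ∖ R| = 23 − 6 = 17.00.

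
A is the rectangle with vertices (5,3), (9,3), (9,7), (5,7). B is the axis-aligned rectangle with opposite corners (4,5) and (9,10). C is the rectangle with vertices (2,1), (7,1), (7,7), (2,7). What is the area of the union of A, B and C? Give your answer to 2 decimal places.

By inclusion–exclusion:
Individual areas: |A| = 16, |B| = 25, |C| = 30.
|A∩B|: x∈[5,9], y∈[5,7] → 4·2 = 8.
|A∩C|: x∈[5,7], y∈[3,7] → 2·4 = 8.
|B∩C|: x∈[4,7], y∈[5,7] → 3·2 = 6.
|A∩B∩C| = 4.
|A ∪ B ∪ C| = 71 − 22 + 4 = 53.00.

53.00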